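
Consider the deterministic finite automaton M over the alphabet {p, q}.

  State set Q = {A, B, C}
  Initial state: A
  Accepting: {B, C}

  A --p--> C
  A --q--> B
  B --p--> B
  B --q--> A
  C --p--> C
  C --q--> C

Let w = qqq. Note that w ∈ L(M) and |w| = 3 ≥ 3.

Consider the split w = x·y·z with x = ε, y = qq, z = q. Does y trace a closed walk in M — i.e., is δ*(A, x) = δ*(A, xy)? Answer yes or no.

State sequence: A -q-> B -q-> A

After x (step 0): A. After xy (step 2): A.
They match, so y = qq drives M around a cycle from A back to itself; pumping y any number of times keeps M in A before reading z, and xyⁱz ∈ L(M) for every i ≥ 0.

yes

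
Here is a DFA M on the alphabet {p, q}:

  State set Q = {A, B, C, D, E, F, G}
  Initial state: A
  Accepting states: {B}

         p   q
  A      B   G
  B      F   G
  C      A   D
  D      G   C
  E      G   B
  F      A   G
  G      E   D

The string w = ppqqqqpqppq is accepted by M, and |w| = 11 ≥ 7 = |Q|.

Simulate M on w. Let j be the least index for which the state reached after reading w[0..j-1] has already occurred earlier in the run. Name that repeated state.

Run of M on w = p p q q q q p q p p q:
  step 0: A  (start)
  step 1: B  (read p: A→B)
  step 2: F  (read p: B→F)
  step 3: G  (read q: F→G)
  step 4: D  (read q: G→D)
  step 5: C  (read q: D→C)
  step 6: D  (read q: C→D)   ← first repeat (D seen earlier)
  step 7: G  (read p: D→G)
  step 8: D  (read q: G→D)
  step 9: G  (read p: D→G)
  step 10: E  (read p: G→E)
  step 11: B  (read q: E→B)

The earliest repeat is at step j = 6: M is in D, which it already visited at step i = 4.

D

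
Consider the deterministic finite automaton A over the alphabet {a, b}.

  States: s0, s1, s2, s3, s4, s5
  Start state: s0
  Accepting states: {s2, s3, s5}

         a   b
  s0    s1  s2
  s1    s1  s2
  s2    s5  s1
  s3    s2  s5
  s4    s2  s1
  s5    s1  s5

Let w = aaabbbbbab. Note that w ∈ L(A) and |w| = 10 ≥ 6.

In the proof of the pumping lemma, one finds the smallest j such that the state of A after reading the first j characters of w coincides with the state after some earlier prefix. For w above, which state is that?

s1

State sequence: s0 -a-> s1 -a-> s1 -a-> s1 -b-> s2 -b-> s1 -b-> s2 -b-> s1 -b-> s2 -a-> s5 -b-> s5
First repeat at step 2: s1 was already visited.

The earliest repeat is at step j = 2: A is in s1, which it already visited at step i = 1.
Since A has 6 states, any run of length ≥ 6 visits 6+1 states, so by pigeonhole some state repeats within the first 6 steps — that repeat gives the pumpable loop.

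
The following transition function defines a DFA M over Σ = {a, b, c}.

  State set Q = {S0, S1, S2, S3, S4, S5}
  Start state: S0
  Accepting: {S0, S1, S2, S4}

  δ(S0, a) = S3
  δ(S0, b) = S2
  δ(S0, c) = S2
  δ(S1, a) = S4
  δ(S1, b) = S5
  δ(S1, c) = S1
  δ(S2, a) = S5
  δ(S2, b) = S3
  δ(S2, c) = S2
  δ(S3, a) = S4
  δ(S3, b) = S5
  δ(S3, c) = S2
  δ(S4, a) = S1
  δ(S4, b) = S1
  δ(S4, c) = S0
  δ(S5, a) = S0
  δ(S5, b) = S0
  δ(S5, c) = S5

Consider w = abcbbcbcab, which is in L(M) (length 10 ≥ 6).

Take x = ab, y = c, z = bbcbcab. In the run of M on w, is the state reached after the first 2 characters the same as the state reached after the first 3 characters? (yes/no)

yes

Run of M on the first 3 characters of w = a b c:
  step 0: S0  (start)
  step 1: S3  (read a: S0→S3)
  step 2: S5  (read b: S3→S5)
  step 3: S5  (read c: S5→S5)

After x (step 2): S5. After xy (step 3): S5.
They match, so y = c drives M around a cycle from S5 back to itself; pumping y any number of times keeps M in S5 before reading z, and xyⁱz ∈ L(M) for every i ≥ 0.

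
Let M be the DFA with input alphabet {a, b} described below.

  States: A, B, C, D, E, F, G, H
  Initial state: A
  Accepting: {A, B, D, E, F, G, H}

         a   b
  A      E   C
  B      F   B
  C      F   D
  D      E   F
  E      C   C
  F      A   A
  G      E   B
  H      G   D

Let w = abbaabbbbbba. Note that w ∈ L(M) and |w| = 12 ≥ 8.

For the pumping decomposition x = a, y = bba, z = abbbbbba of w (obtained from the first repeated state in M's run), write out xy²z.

xy^2z = a·bba·bba·abbbbbba = abbabbaabbbbbba.
Reading y = bba takes M from E back to E, so after x·y·y the machine is still in E, and z then leads to the accepting state A. Hence abbabbaabbbbbba ∈ L(M).

abbabbaabbbbbba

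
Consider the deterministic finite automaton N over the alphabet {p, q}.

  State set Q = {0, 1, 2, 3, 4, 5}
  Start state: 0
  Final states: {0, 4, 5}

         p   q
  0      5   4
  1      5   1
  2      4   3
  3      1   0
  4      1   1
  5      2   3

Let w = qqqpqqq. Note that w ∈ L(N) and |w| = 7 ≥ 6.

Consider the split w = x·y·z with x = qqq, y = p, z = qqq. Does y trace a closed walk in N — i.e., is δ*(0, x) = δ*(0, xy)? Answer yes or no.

no

Run of N on the first 4 characters of w = q q q p:
  step 0: 0  (start)
  step 1: 4  (read q: 0→4)
  step 2: 1  (read q: 4→1)
  step 3: 1  (read q: 1→1)
  step 4: 5  (read p: 1→5)

After x (step 3): 1. After xy (step 4): 5.
They differ (1 ≠ 5), so y is not a cycle from the state after x; this split is not the one the pumping-lemma construction produces, and pumping y need not keep the string in L(N).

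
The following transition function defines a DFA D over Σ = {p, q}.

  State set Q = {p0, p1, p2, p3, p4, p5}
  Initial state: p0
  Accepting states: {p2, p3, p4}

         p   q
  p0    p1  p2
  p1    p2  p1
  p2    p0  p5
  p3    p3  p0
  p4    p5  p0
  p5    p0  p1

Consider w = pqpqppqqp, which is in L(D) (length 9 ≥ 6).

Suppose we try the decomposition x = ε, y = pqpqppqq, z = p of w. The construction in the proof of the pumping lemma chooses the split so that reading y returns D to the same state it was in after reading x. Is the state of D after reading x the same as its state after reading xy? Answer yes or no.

no

State sequence: p0 -p-> p1 -q-> p1 -p-> p2 -q-> p5 -p-> p0 -p-> p1 -q-> p1 -q-> p1

After x (step 0): p0. After xy (step 8): p1.
They differ (p0 ≠ p1), so y is not a cycle from the state after x; this split is not the one the pumping-lemma construction produces, and pumping y need not keep the string in L(D).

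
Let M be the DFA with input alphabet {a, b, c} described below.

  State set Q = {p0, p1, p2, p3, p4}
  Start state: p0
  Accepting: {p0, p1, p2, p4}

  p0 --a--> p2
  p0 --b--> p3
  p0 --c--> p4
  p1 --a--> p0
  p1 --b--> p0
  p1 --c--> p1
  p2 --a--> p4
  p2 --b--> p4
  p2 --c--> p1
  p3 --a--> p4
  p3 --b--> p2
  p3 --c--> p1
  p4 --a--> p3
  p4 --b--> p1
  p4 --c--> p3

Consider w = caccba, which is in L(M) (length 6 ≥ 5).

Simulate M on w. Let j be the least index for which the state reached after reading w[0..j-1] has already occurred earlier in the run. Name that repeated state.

p1

Run of M on w = c a c c b a:
  step 0: p0  (start)
  step 1: p4  (read c: p0→p4)
  step 2: p3  (read a: p4→p3)
  step 3: p1  (read c: p3→p1)
  step 4: p1  (read c: p1→p1)   ← first repeat (p1 seen earlier)
  step 5: p0  (read b: p1→p0)
  step 6: p2  (read a: p0→p2)

The earliest repeat is at step j = 4: M is in p1, which it already visited at step i = 3.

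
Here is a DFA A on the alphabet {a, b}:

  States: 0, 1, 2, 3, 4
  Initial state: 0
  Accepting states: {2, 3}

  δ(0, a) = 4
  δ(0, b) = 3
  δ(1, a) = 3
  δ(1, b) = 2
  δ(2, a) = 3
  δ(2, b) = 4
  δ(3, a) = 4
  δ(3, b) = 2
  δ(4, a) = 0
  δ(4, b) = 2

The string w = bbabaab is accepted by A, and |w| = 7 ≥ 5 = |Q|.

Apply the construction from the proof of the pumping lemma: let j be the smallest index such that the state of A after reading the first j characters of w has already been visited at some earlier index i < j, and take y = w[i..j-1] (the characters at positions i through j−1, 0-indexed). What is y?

State sequence: 0 -b-> 3 -b-> 2 -a-> 3 -b-> 2 -a-> 3 -a-> 4 -b-> 2
First repeat at step 3: 3 was already visited.

So i = 1, j = 3, giving x = w[0:1] = b, y = w[1:3] = ba, z = w[3:7] = baab.
Check: |xy| = 3 ≤ 5 and |y| = 2 ≥ 1. Reading y takes A from 3 back to 3, so every xyⁱz is accepted.
With |Q| = 5, pigeonhole forces a state repeat no later than step 5; the substring read between the first and second visits to that state can be pumped.

ba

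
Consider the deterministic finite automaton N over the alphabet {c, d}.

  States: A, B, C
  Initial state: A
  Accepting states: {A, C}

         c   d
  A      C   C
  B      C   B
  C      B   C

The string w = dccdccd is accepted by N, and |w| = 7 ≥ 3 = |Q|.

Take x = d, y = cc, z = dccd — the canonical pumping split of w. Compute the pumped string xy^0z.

ddccd

xy⁰z = xz = d·dccd = ddccd.
Reading y = cc takes N from C back to C, so after x the machine is still in C, and z then leads to the accepting state C. Hence ddccd ∈ L(N).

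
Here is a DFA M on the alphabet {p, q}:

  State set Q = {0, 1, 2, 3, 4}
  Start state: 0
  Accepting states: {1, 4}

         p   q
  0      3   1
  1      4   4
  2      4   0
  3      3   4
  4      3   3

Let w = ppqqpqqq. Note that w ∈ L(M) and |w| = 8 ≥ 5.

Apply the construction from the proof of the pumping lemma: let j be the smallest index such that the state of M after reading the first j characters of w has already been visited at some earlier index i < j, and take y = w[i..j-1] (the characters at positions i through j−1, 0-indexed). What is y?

p

State sequence: 0 -p-> 3 -p-> 3 -q-> 4 -q-> 3 -p-> 3 -q-> 4 -q-> 3 -q-> 4
First repeat at step 2: 3 was already visited.

So i = 1, j = 2, giving x = w[0:1] = p, y = w[1:2] = p, z = w[2:8] = qqpqqq.
Check: |xy| = 2 ≤ 5 and |y| = 1 ≥ 1. Reading y takes M from 3 back to 3, so every xyⁱz is accepted.
The DFA has 5 states, so the proof of the pumping lemma guarantees a repeated state among the first 5+1 visited; the segment between the two visits is the pumpable y.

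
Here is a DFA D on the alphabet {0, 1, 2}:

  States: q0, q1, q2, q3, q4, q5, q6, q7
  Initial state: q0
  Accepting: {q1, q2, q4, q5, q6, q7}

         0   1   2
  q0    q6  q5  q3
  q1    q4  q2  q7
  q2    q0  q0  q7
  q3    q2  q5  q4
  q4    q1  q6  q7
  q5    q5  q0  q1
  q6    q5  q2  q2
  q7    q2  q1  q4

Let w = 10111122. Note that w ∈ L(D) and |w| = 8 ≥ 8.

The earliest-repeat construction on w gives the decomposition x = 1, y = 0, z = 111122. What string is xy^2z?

xy^2z = 1·0·0·111122 = 100111122.
Reading y = 0 takes D from q5 back to q5, so after x·y·y the machine is still in q5, and z then leads to the accepting state q7. Hence 100111122 ∈ L(D).

100111122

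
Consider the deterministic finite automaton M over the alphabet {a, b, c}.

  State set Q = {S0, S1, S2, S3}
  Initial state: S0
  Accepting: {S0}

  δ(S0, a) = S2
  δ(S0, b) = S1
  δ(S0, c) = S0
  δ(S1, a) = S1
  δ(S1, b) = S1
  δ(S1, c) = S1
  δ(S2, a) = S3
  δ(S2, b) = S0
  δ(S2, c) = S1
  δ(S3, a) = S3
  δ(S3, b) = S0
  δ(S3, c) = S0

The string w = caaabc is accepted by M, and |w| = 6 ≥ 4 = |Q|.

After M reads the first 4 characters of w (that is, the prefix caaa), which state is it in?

Run of M on the first 4 characters of w = c a a a:
  step 0: S0  (start)
  step 1: S0  (read c: S0→S0)
  step 2: S2  (read a: S0→S2)
  step 3: S3  (read a: S2→S3)
  step 4: S3  (read a: S3→S3)

After reading 4 characters, M is in state S3.
(This kind of state-tracing is the core of the pumping-lemma construction: with 4 states, pigeonhole forces a repeat within the first 4 steps.)

S3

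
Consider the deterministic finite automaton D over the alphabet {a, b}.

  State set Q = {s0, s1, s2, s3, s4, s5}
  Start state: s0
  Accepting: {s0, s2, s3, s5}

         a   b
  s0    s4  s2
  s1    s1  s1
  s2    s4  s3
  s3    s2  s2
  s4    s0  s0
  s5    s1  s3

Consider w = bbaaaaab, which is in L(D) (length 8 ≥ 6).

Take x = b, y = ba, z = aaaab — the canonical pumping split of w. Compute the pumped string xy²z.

bbabaaaaab

xy^2z = b·ba·ba·aaaab = bbabaaaaab.
Reading y = ba takes D from s2 back to s2, so after x·y·y the machine is still in s2, and z then leads to the accepting state s2. Hence bbabaaaaab ∈ L(D).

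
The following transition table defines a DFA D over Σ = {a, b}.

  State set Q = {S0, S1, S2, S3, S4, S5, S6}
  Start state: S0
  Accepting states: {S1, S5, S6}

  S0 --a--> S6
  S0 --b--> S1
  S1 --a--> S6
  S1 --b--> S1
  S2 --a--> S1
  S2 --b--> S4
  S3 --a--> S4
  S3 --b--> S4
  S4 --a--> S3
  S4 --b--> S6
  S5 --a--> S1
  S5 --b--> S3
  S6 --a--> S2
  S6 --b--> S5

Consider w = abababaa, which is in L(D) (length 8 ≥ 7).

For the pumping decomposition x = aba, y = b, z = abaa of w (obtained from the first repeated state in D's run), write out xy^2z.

xy^2z = aba·b·b·abaa = ababbabaa.
Reading y = b takes D from S1 back to S1, so after x·y·y the machine is still in S1, and z then leads to the accepting state S6. Hence ababbabaa ∈ L(D).

ababbabaa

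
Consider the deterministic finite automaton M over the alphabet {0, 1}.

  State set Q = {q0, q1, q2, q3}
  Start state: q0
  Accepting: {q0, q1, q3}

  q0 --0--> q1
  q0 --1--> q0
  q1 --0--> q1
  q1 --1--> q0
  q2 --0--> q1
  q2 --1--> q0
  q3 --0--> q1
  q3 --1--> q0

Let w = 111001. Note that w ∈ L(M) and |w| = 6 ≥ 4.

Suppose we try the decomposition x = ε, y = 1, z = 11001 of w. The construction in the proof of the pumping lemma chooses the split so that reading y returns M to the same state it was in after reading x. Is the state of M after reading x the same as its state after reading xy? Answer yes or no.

yes

State sequence: q0 -1-> q0

After x (step 0): q0. After xy (step 1): q0.
They match, so y = 1 drives M around a cycle from q0 back to itself; pumping y any number of times keeps M in q0 before reading z, and xyⁱz ∈ L(M) for every i ≥ 0.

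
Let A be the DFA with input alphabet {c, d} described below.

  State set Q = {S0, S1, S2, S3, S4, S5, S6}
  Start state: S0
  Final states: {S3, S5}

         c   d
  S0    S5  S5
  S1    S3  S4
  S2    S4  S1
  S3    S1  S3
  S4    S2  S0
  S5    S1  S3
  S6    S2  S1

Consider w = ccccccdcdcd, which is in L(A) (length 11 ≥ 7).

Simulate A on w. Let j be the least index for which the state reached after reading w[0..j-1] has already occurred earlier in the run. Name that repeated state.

S1

Run of A on w = c c c c c c d c d c d:
  step 0: S0  (start)
  step 1: S5  (read c: S0→S5)
  step 2: S1  (read c: S5→S1)
  step 3: S3  (read c: S1→S3)
  step 4: S1  (read c: S3→S1)   ← first repeat (S1 seen earlier)
  step 5: S3  (read c: S1→S3)
  step 6: S1  (read c: S3→S1)
  step 7: S4  (read d: S1→S4)
  step 8: S2  (read c: S4→S2)
  step 9: S1  (read d: S2→S1)
  step 10: S3  (read c: S1→S3)
  step 11: S3  (read d: S3→S3)

The earliest repeat is at step j = 4: A is in S1, which it already visited at step i = 2.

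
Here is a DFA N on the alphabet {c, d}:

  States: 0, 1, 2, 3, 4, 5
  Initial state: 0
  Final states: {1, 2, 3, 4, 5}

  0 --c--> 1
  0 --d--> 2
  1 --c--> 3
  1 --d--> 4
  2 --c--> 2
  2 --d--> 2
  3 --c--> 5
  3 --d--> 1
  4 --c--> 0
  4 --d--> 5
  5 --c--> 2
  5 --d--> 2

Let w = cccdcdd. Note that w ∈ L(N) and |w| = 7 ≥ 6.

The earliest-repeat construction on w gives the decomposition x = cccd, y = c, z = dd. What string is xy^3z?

xy^3z = cccd·c·c·c·dd = cccdcccdd.
Reading y = c takes N from 2 back to 2, so after x·y·y·y the machine is still in 2, and z then leads to the accepting state 2. Hence cccdcccdd ∈ L(N).

cccdcccdd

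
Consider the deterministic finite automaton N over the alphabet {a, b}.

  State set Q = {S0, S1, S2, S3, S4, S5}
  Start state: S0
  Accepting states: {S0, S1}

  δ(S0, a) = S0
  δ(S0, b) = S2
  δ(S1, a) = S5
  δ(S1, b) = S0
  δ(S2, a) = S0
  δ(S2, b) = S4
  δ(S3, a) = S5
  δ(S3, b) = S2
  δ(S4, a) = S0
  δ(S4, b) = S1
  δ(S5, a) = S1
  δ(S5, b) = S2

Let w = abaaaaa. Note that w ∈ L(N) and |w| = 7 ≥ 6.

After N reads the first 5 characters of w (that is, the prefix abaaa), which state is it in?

Run of N on the first 5 characters of w = a b a a a:
  step 0: S0  (start)
  step 1: S0  (read a: S0→S0)
  step 2: S2  (read b: S0→S2)
  step 3: S0  (read a: S2→S0)
  step 4: S0  (read a: S0→S0)
  step 5: S0  (read a: S0→S0)

After reading 5 characters, N is in state S0.

S0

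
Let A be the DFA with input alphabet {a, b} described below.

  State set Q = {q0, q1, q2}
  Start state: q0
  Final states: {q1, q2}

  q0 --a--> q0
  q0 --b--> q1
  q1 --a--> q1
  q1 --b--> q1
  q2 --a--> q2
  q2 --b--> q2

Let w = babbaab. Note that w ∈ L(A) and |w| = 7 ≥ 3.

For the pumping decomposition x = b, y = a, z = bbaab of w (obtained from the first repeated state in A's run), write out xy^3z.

baaabbaab

xy^3z = b·a·a·a·bbaab = baaabbaab.
Reading y = a takes A from q1 back to q1, so after x·y·y·y the machine is still in q1, and z then leads to the accepting state q1. Hence baaabbaab ∈ L(A).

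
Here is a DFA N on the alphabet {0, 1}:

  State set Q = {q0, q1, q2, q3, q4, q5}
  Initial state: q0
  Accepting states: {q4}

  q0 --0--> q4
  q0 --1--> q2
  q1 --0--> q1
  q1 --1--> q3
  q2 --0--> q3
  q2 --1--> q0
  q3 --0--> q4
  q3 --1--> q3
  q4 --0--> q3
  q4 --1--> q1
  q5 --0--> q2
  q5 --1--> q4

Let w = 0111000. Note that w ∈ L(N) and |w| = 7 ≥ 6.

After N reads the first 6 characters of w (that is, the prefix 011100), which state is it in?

q3

Run of N on the first 6 characters of w = 0 1 1 1 0 0:
  step 0: q0  (start)
  step 1: q4  (read 0: q0→q4)
  step 2: q1  (read 1: q4→q1)
  step 3: q3  (read 1: q1→q3)
  step 4: q3  (read 1: q3→q3)
  step 5: q4  (read 0: q3→q4)
  step 6: q3  (read 0: q4→q3)

After reading 6 characters, N is in state q3.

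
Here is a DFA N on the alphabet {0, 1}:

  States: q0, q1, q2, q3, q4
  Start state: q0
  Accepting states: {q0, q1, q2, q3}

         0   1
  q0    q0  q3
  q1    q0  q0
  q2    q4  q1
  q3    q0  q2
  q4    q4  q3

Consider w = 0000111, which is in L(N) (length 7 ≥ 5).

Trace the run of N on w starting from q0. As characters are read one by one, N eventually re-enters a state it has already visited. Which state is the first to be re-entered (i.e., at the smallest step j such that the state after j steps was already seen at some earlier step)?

State sequence: q0 -0-> q0 -0-> q0 -0-> q0 -0-> q0 -1-> q3 -1-> q2 -1-> q1
First repeat at step 1: q0 was already visited.

The earliest repeat is at step j = 1: N is in q0, which it already visited at step i = 0.
Since N has 5 states, any run of length ≥ 5 visits 5+1 states, so by pigeonhole some state repeats within the first 5 steps — that repeat gives the pumpable loop.

q0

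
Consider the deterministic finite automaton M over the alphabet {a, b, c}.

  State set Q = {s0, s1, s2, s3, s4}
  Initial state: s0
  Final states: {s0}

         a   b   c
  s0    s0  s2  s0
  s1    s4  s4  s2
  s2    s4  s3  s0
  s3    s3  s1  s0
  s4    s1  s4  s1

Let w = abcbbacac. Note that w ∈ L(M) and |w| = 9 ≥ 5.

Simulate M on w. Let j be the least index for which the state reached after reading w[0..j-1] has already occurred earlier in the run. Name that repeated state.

s0

State sequence: s0 -a-> s0 -b-> s2 -c-> s0 -b-> s2 -b-> s3 -a-> s3 -c-> s0 -a-> s0 -c-> s0
First repeat at step 1: s0 was already visited.

The earliest repeat is at step j = 1: M is in s0, which it already visited at step i = 0.
With |Q| = 5, pigeonhole forces a state repeat no later than step 5; the substring read between the first and second visits to that state can be pumped.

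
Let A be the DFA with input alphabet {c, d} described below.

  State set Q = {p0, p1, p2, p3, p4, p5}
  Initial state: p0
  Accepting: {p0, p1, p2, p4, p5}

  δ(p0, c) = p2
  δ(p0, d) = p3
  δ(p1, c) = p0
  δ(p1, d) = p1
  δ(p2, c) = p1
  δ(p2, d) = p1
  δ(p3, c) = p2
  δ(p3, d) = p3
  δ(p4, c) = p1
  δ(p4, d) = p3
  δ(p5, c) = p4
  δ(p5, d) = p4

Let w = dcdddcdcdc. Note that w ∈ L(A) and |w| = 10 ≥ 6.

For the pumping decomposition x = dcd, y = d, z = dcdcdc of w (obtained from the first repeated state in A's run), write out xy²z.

dcddddcdcdc

xy^2z = dcd·d·d·dcdcdc = dcddddcdcdc.
Reading y = d takes A from p1 back to p1, so after x·y·y the machine is still in p1, and z then leads to the accepting state p0. Hence dcddddcdcdc ∈ L(A).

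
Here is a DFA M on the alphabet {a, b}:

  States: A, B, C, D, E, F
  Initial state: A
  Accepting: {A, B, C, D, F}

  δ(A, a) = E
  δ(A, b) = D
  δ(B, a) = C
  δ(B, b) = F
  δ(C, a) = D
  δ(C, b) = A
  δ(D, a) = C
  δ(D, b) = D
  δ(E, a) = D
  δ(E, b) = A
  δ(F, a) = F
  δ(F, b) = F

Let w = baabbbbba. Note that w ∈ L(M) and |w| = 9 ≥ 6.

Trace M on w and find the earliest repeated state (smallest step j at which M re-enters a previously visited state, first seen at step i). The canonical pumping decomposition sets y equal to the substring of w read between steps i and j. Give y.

aa

State sequence: A -b-> D -a-> C -a-> D -b-> D -b-> D -b-> D -b-> D -b-> D -a-> C
First repeat at step 3: D was already visited.

So i = 1, j = 3, giving x = w[0:1] = b, y = w[1:3] = aa, z = w[3:9] = bbbbba.
Check: |xy| = 3 ≤ 6 and |y| = 2 ≥ 1. Reading y takes M from D back to D, so every xyⁱz is accepted.
With |Q| = 6, pigeonhole forces a state repeat no later than step 6; the substring read between the first and second visits to that state can be pumped.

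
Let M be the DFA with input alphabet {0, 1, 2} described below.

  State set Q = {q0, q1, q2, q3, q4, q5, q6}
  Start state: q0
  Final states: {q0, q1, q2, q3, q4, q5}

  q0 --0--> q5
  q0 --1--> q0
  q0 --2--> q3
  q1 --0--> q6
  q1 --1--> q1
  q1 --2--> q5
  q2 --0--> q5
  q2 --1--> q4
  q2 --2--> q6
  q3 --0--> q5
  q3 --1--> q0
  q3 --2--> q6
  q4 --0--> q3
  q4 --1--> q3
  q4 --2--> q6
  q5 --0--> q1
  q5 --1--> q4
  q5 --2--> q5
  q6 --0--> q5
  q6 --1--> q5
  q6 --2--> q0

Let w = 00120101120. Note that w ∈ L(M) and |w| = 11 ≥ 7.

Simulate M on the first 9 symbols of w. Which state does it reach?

q4

State sequence: q0 -0-> q5 -0-> q1 -1-> q1 -2-> q5 -0-> q1 -1-> q1 -0-> q6 -1-> q5 -1-> q4

After reading 9 characters, M is in state q4.
(This kind of state-tracing is the core of the pumping-lemma construction: with 7 states, pigeonhole forces a repeat within the first 7 steps.)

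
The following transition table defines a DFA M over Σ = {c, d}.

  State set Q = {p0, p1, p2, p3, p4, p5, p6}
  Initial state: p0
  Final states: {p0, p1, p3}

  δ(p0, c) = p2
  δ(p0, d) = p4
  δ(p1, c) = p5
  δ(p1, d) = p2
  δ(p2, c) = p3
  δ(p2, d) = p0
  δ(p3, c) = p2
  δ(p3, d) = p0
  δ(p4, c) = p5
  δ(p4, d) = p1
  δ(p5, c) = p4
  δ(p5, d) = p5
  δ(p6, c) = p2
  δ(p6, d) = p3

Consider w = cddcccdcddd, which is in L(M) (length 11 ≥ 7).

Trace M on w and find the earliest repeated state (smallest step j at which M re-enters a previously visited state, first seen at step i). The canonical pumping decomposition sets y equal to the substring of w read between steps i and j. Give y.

cd

Run of M on w = c d d c c c d c d d d:
  step 0: p0  (start)
  step 1: p2  (read c: p0→p2)
  step 2: p0  (read d: p2→p0)   ← first repeat (p0 seen earlier)
  step 3: p4  (read d: p0→p4)
  step 4: p5  (read c: p4→p5)
  step 5: p4  (read c: p5→p4)
  step 6: p5  (read c: p4→p5)
  step 7: p5  (read d: p5→p5)
  step 8: p4  (read c: p5→p4)
  step 9: p1  (read d: p4→p1)
  step 10: p2  (read d: p1→p2)
  step 11: p0  (read d: p2→p0)

So i = 0, j = 2, giving x = w[0:0] = ε, y = w[0:2] = cd, z = w[2:11] = dcccdcddd.
Check: |xy| = 2 ≤ 7 and |y| = 2 ≥ 1. Reading y takes M from p0 back to p0, so every xyⁱz is accepted.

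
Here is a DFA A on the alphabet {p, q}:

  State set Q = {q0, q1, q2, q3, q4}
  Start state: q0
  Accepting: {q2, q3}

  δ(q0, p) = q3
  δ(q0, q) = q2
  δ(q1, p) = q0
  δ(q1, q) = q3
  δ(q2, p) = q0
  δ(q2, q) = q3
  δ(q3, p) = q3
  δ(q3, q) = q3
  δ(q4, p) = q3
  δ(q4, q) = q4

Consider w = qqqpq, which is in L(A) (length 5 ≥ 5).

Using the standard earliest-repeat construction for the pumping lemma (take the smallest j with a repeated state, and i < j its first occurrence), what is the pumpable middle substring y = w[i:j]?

State sequence: q0 -q-> q2 -q-> q3 -q-> q3 -p-> q3 -q-> q3
First repeat at step 3: q3 was already visited.

So i = 2, j = 3, giving x = w[0:2] = qq, y = w[2:3] = q, z = w[3:5] = pq.
Check: |xy| = 3 ≤ 5 and |y| = 1 ≥ 1. Reading y takes A from q3 back to q3, so every xyⁱz is accepted.

q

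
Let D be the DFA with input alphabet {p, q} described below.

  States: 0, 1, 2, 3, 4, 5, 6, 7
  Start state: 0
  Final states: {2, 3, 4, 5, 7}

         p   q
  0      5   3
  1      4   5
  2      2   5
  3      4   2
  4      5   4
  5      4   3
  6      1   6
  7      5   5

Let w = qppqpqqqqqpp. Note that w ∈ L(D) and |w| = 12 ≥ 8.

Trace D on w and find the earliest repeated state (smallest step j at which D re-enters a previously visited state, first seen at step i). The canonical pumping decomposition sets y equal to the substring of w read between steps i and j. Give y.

Run of D on w = q p p q p q q q q q p p:
  step 0: 0  (start)
  step 1: 3  (read q: 0→3)
  step 2: 4  (read p: 3→4)
  step 3: 5  (read p: 4→5)
  step 4: 3  (read q: 5→3)   ← first repeat (3 seen earlier)
  step 5: 4  (read p: 3→4)
  step 6: 4  (read q: 4→4)
  step 7: 4  (read q: 4→4)
  step 8: 4  (read q: 4→4)
  step 9: 4  (read q: 4→4)
  step 10: 4  (read q: 4→4)
  step 11: 5  (read p: 4→5)
  step 12: 4  (read p: 5→4)

So i = 1, j = 4, giving x = w[0:1] = q, y = w[1:4] = ppq, z = w[4:12] = pqqqqqpp.
Check: |xy| = 4 ≤ 8 and |y| = 3 ≥ 1. Reading y takes D from 3 back to 3, so every xyⁱz is accepted.

ppq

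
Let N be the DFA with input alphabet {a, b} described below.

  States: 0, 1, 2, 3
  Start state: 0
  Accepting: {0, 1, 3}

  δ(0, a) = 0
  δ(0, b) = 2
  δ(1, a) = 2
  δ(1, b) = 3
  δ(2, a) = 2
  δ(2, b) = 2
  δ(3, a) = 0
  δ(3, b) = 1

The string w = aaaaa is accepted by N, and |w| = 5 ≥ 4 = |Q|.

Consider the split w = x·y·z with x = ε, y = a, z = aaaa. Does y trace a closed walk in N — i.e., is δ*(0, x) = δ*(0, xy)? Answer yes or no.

yes

Run of N on the first 1 characters of w = a:
  step 0: 0  (start)
  step 1: 0  (read a: 0→0)

After x (step 0): 0. After xy (step 1): 0.
They match, so y = a drives N around a cycle from 0 back to itself; pumping y any number of times keeps N in 0 before reading z, and xyⁱz ∈ L(N) for every i ≥ 0.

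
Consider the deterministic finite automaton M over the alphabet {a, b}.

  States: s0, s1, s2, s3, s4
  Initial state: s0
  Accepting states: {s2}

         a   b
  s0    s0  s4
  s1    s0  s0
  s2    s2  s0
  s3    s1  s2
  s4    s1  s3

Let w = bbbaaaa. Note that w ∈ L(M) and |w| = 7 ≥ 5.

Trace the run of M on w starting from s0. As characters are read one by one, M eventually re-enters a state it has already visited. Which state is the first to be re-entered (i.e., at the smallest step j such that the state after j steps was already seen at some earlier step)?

s2

Run of M on w = b b b a a a a:
  step 0: s0  (start)
  step 1: s4  (read b: s0→s4)
  step 2: s3  (read b: s4→s3)
  step 3: s2  (read b: s3→s2)
  step 4: s2  (read a: s2→s2)   ← first repeat (s2 seen earlier)
  step 5: s2  (read a: s2→s2)
  step 6: s2  (read a: s2→s2)
  step 7: s2  (read a: s2→s2)

The earliest repeat is at step j = 4: M is in s2, which it already visited at step i = 3.
Since M has 5 states, any run of length ≥ 5 visits 5+1 states, so by pigeonhole some state repeats within the first 5 steps — that repeat gives the pumpable loop.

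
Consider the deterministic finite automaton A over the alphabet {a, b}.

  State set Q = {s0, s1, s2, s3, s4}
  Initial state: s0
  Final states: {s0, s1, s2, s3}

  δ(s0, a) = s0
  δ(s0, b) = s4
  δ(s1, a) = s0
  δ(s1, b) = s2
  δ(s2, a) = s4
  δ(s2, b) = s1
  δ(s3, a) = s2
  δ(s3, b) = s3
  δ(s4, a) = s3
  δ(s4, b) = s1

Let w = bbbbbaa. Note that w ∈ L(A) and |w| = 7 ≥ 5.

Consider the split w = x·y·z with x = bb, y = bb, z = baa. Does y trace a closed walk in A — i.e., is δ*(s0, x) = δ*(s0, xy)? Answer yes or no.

State sequence: s0 -b-> s4 -b-> s1 -b-> s2 -b-> s1

After x (step 2): s1. After xy (step 4): s1.
They match, so y = bb drives A around a cycle from s1 back to itself; pumping y any number of times keeps A in s1 before reading z, and xyⁱz ∈ L(A) for every i ≥ 0.

yes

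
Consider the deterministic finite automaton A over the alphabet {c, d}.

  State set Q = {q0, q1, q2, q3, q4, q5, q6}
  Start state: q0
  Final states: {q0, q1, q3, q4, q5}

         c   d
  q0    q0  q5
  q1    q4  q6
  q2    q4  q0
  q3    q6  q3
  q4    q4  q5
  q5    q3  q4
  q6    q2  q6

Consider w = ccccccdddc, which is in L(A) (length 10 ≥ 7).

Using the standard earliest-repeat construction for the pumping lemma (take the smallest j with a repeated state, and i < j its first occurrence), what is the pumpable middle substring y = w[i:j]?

Run of A on w = c c c c c c d d d c:
  step 0: q0  (start)
  step 1: q0  (read c: q0→q0)   ← first repeat (q0 seen earlier)
  step 2: q0  (read c: q0→q0)
  step 3: q0  (read c: q0→q0)
  step 4: q0  (read c: q0→q0)
  step 5: q0  (read c: q0→q0)
  step 6: q0  (read c: q0→q0)
  step 7: q5  (read d: q0→q5)
  step 8: q4  (read d: q5→q4)
  step 9: q5  (read d: q4→q5)
  step 10: q3  (read c: q5→q3)

So i = 0, j = 1, giving x = w[0:0] = ε, y = w[0:1] = c, z = w[1:10] = cccccdddc.
Check: |xy| = 1 ≤ 7 and |y| = 1 ≥ 1. Reading y takes A from q0 back to q0, so every xyⁱz is accepted.
Since A has 7 states, any run of length ≥ 7 visits 7+1 states, so by pigeonhole some state repeats within the first 7 steps — that repeat gives the pumpable loop.

c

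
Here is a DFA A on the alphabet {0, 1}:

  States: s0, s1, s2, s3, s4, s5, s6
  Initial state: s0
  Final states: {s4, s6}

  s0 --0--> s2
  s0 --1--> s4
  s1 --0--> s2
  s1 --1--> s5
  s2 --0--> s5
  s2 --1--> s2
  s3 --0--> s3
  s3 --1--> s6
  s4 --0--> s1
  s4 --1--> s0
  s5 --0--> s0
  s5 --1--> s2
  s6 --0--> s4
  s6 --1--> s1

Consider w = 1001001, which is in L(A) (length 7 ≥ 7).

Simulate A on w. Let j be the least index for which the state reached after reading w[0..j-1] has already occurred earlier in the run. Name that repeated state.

State sequence: s0 -1-> s4 -0-> s1 -0-> s2 -1-> s2 -0-> s5 -0-> s0 -1-> s4
First repeat at step 4: s2 was already visited.

The earliest repeat is at step j = 4: A is in s2, which it already visited at step i = 3.
With |Q| = 7, pigeonhole forces a state repeat no later than step 7; the substring read between the first and second visits to that state can be pumped.

s2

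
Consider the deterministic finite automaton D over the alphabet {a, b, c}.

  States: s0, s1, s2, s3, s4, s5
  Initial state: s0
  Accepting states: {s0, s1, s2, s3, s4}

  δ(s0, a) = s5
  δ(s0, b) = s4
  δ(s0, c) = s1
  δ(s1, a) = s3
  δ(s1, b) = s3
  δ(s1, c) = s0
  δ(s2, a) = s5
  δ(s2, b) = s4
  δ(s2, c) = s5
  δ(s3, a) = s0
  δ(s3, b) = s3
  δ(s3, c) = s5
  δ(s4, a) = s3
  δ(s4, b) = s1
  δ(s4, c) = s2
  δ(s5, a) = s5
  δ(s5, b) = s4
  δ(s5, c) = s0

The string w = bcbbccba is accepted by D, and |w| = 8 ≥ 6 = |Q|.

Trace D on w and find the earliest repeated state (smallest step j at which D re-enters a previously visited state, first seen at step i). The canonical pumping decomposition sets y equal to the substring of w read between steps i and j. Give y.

Run of D on w = b c b b c c b a:
  step 0: s0  (start)
  step 1: s4  (read b: s0→s4)
  step 2: s2  (read c: s4→s2)
  step 3: s4  (read b: s2→s4)   ← first repeat (s4 seen earlier)
  step 4: s1  (read b: s4→s1)
  step 5: s0  (read c: s1→s0)
  step 6: s1  (read c: s0→s1)
  step 7: s3  (read b: s1→s3)
  step 8: s0  (read a: s3→s0)

So i = 1, j = 3, giving x = w[0:1] = b, y = w[1:3] = cb, z = w[3:8] = bccba.
Check: |xy| = 3 ≤ 6 and |y| = 2 ≥ 1. Reading y takes D from s4 back to s4, so every xyⁱz is accepted.
The DFA has 6 states, so the proof of the pumping lemma guarantees a repeated state among the first 6+1 visited; the segment between the two visits is the pumpable y.

cb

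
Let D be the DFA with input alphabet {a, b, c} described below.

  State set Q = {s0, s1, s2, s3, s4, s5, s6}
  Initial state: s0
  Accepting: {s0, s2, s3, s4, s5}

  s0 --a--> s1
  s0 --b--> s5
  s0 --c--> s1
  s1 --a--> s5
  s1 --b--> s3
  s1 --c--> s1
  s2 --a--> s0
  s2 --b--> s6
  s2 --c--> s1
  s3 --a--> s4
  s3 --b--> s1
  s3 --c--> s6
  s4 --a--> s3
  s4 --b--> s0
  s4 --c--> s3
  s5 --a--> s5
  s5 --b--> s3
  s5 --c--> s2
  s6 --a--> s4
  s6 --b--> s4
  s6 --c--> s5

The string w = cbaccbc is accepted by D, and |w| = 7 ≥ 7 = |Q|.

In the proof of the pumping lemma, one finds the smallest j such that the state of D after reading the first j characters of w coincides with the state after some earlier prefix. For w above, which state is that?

State sequence: s0 -c-> s1 -b-> s3 -a-> s4 -c-> s3 -c-> s6 -b-> s4 -c-> s3
First repeat at step 4: s3 was already visited.

The earliest repeat is at step j = 4: D is in s3, which it already visited at step i = 2.
Pumping length from the standard proof: p = 7 (the number of states). The repeated state found above gives |xy| = j ≤ 7 and |y| = j − i ≥ 1.

s3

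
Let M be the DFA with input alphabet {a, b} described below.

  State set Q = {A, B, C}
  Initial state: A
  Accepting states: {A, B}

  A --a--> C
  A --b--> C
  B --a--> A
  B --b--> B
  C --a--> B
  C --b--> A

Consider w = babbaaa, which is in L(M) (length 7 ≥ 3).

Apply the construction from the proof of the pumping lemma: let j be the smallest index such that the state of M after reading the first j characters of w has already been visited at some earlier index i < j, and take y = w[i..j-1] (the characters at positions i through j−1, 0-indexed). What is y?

b

State sequence: A -b-> C -a-> B -b-> B -b-> B -a-> A -a-> C -a-> B
First repeat at step 3: B was already visited.

So i = 2, j = 3, giving x = w[0:2] = ba, y = w[2:3] = b, z = w[3:7] = baaa.
Check: |xy| = 3 ≤ 3 and |y| = 1 ≥ 1. Reading y takes M from B back to B, so every xyⁱz is accepted.
With |Q| = 3, pigeonhole forces a state repeat no later than step 3; the substring read between the first and second visits to that state can be pumped.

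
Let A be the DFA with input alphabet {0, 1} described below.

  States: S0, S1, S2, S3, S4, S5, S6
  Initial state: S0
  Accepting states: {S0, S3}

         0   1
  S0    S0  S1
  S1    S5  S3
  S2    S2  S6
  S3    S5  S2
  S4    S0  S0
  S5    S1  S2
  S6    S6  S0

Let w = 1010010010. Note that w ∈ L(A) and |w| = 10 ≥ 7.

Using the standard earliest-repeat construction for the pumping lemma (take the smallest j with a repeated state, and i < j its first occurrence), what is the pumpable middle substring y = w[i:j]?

State sequence: S0 -1-> S1 -0-> S5 -1-> S2 -0-> S2 -0-> S2 -1-> S6 -0-> S6 -0-> S6 -1-> S0 -0-> S0
First repeat at step 4: S2 was already visited.

So i = 3, j = 4, giving x = w[0:3] = 101, y = w[3:4] = 0, z = w[4:10] = 010010.
Check: |xy| = 4 ≤ 7 and |y| = 1 ≥ 1. Reading y takes A from S2 back to S2, so every xyⁱz is accepted.
With |Q| = 7, pigeonhole forces a state repeat no later than step 7; the substring read between the first and second visits to that state can be pumped.

0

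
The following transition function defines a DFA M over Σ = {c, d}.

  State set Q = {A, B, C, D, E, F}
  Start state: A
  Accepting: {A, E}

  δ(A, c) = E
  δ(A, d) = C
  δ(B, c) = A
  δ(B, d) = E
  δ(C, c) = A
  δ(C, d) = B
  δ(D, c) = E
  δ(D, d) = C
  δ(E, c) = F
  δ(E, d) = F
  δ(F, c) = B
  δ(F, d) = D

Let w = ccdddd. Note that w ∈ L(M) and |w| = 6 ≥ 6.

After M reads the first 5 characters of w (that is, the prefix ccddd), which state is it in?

B

State sequence: A -c-> E -c-> F -d-> D -d-> C -d-> B

After reading 5 characters, M is in state B.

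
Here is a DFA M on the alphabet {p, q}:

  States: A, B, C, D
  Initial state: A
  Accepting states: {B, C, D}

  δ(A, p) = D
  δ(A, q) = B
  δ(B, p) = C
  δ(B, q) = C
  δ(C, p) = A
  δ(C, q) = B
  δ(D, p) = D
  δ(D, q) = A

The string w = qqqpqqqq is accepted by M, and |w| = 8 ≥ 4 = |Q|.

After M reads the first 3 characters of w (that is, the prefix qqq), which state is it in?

Run of M on the first 3 characters of w = q q q:
  step 0: A  (start)
  step 1: B  (read q: A→B)
  step 2: C  (read q: B→C)
  step 3: B  (read q: C→B)

After reading 3 characters, M is in state B.

B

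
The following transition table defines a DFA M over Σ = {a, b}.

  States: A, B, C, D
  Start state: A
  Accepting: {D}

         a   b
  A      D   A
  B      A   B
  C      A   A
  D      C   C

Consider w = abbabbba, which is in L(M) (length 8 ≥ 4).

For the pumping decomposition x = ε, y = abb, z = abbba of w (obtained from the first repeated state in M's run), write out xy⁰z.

abbba

xy⁰z = xz = ε·abbba = abbba.
Reading y = abb takes M from A back to A, so after x the machine is still in A, and z then leads to the accepting state D. Hence abbba ∈ L(M).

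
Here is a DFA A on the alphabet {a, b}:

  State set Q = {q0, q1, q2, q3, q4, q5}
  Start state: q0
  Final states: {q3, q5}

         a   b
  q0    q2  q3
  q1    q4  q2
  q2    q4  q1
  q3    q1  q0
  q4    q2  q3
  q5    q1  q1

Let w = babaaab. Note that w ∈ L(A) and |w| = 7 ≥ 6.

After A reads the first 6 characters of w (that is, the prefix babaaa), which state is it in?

State sequence: q0 -b-> q3 -a-> q1 -b-> q2 -a-> q4 -a-> q2 -a-> q4

After reading 6 characters, A is in state q4.
(This kind of state-tracing is the core of the pumping-lemma construction: with 6 states, pigeonhole forces a repeat within the first 6 steps.)

q4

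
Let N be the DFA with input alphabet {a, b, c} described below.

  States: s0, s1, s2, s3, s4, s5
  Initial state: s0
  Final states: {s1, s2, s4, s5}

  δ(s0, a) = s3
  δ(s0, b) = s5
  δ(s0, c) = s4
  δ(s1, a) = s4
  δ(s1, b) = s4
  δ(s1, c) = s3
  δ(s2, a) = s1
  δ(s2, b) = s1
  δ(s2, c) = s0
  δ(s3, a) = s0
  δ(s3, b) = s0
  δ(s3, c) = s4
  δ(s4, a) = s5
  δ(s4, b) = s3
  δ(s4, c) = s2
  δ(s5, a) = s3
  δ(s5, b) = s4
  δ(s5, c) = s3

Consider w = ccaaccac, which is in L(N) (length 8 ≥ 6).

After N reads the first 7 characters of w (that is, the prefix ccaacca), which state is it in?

s3

Run of N on the first 7 characters of w = c c a a c c a:
  step 0: s0  (start)
  step 1: s4  (read c: s0→s4)
  step 2: s2  (read c: s4→s2)
  step 3: s1  (read a: s2→s1)
  step 4: s4  (read a: s1→s4)
  step 5: s2  (read c: s4→s2)
  step 6: s0  (read c: s2→s0)
  step 7: s3  (read a: s0→s3)

After reading 7 characters, N is in state s3.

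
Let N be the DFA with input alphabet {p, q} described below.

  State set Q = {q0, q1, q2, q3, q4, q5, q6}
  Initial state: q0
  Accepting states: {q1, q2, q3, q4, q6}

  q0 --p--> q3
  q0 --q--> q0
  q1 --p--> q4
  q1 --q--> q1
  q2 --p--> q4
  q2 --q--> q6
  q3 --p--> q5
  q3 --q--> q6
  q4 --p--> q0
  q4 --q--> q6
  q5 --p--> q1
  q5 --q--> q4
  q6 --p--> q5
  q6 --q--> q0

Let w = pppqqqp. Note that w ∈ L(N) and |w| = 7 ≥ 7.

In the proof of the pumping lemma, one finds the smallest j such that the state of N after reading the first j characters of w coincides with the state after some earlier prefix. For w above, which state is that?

q1

State sequence: q0 -p-> q3 -p-> q5 -p-> q1 -q-> q1 -q-> q1 -q-> q1 -p-> q4
First repeat at step 4: q1 was already visited.

The earliest repeat is at step j = 4: N is in q1, which it already visited at step i = 3.
Since N has 7 states, any run of length ≥ 7 visits 7+1 states, so by pigeonhole some state repeats within the first 7 steps — that repeat gives the pumpable loop.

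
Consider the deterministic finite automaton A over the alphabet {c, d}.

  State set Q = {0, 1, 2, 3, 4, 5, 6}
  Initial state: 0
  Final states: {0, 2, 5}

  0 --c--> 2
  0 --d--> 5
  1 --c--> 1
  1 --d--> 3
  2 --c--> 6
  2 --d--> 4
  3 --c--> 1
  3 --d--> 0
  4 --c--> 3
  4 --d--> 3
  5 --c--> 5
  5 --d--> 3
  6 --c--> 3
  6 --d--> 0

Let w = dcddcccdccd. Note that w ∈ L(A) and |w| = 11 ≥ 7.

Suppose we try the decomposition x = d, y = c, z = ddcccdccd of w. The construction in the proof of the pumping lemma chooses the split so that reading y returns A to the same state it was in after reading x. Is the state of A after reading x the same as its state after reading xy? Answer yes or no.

Run of A on the first 2 characters of w = d c:
  step 0: 0  (start)
  step 1: 5  (read d: 0→5)
  step 2: 5  (read c: 5→5)

After x (step 1): 5. After xy (step 2): 5.
They match, so y = c drives A around a cycle from 5 back to itself; pumping y any number of times keeps A in 5 before reading z, and xyⁱz ∈ L(A) for every i ≥ 0.

yes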